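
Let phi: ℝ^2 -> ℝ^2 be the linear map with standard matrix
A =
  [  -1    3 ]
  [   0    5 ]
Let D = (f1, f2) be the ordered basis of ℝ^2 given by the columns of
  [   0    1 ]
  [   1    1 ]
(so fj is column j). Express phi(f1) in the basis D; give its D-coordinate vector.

Compute phi(f1) = A f1 = [3, 5] in standard coordinates.
Then write this in D-coordinates: solve for y in y_1 f1 + y_2 f2 = [3, 5].
This gives y = [2, 3], which is column 1 of [phi]_D.

[2, 3]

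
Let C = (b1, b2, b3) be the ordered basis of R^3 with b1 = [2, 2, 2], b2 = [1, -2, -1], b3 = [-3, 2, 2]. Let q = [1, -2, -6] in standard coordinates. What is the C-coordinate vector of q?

[q]_C is the unique c with M c = q, where M has columns b1, ..., b3.
Solving this 3x3 system gives c = (-2, -4, -3).
Check: -2b1 - 4b2 - 3b3 = [1, -2, -6].

[-2, -4, -3]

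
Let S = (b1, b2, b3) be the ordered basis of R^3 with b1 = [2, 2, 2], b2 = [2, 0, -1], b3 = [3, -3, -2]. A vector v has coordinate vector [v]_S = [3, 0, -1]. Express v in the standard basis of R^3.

v = M [v]_S, where M has columns b1, ..., b3.
Carrying out the matrix-vector product, v = [3, 9, 8].

[3, 9, 8]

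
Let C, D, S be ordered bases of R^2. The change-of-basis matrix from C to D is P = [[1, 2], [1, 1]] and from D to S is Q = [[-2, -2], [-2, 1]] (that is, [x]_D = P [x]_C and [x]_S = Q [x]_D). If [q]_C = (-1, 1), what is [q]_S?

First [q]_D = P [q]_C = (1, 0).
Then [q]_S = Q [q]_D = (-2, -2).

(-2, -2)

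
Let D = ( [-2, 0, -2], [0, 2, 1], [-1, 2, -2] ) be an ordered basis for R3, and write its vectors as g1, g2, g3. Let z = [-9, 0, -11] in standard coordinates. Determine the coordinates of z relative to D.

[4, -1, 1]

Write z = c_1 g1 + ... + c_3 g3 and solve for the c_i.
Solving this 3x3 system gives c = (4, -1, 1).
Check: 4g1 - g2 + g3 = [-9, 0, -11].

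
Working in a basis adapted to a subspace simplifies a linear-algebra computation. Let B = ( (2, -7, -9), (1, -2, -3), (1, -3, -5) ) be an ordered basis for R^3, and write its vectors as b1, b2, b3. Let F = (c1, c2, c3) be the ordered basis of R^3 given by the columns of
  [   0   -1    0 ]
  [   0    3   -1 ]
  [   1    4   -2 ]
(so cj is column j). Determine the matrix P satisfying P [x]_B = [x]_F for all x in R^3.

Column j of P is [bj]_F, since P maps B-coordinates to F-coordinates.
Expressing b1 in F: b1 = c1 - 2c2 + c3, so column 1 of P is (1, -2, 1).
Doing the same for each bj gives P = [[1, -1, -1], [-2, -1, -1], [1, -1, 0]].

[[1, -1, -1], [-2, -1, -1], [1, -1, 0]]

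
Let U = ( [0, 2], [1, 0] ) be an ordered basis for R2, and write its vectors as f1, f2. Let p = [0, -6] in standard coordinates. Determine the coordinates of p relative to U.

[-3, 0]

We seek scalars with c_1 f1 + c_2 f2 = p; equivalently solve M c = p where the columns of M are f1, f2.
System: 0c_1 + c_2 = 0, 2c_1 + 0c_2 = -6; solving gives c_1 = -3, c_2 = 0.
Check: -3f1 + 0·f2 = [0, -6].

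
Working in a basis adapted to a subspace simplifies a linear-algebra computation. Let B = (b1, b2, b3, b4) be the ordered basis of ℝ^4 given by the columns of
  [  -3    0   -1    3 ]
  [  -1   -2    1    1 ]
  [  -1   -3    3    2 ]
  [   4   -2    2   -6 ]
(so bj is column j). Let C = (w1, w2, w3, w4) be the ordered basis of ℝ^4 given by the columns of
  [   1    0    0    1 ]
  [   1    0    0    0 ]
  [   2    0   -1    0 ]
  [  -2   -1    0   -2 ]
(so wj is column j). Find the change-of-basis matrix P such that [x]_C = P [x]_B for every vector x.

[[-1, -2, 1, 1], [2, 2, 0, 0], [-1, -1, -1, 0], [-2, 2, -2, 2]]

Take x = bj: its B-coordinates are the j-th standard unit vector, so P e_j — column j of P — equals [bj]_C.
b1 = -w1 + 2w2 - w3 - 2w4, giving column 1 = (-1, 2, -1, -2); repeating for each j gives P = [[-1, -2, 1, 1], [2, 2, 0, 0], [-1, -1, -1, 0], [-2, 2, -2, 2]].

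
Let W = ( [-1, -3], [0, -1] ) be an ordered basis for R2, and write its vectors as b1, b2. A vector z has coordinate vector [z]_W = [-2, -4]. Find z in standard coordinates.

[2, 10]

By definition z = -2b1 - 4b2.
Summing componentwise gives [2, 10].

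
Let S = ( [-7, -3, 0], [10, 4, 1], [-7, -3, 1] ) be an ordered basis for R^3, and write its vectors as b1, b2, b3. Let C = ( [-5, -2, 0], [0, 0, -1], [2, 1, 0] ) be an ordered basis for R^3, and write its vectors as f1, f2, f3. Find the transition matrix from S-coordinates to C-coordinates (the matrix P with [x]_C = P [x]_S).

[[1, -2, 1], [0, -1, -1], [-1, 0, -1]]

Column j of P is [bj]_C, since P maps S-coordinates to C-coordinates.
Expressing b1 in C: b1 = f1 + 0·f2 - f3, so column 1 of P is [1, 0, -1].
Doing the same for each bj gives P = [[1, -2, 1], [0, -1, -1], [-1, 0, -1]].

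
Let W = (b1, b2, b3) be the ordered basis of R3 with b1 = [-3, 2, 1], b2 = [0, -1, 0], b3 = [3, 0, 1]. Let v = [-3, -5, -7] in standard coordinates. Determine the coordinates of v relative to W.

[-3, -1, -4]

[v]_W is the unique c with M c = v, where M has columns b1, ..., b3.
Gaussian elimination on [M | v] yields c = (-3, -1, -4).
Check: -3b1 - b2 - 4b3 = [-3, -5, -7].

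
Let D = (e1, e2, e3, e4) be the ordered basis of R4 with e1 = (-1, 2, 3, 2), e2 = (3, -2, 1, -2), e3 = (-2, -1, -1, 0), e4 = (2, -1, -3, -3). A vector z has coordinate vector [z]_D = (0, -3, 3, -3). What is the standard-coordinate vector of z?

By definition z = 0·e1 - 3e2 + 3e3 - 3e4.
Summing componentwise gives (-21, 6, 3, 15).

(-21, 6, 3, 15)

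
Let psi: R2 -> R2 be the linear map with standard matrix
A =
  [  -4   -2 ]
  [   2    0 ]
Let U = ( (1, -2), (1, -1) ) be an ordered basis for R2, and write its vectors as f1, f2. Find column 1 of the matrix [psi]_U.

Column 1 of [psi]_U is the U-coordinate vector of psi(f1).
In standard coordinates psi(f1) = A f1 = (0, 2).
Converting to U: (0, 2) = -2f1 + 2f2, so the coordinate vector is (-2, 2).

(-2, 2)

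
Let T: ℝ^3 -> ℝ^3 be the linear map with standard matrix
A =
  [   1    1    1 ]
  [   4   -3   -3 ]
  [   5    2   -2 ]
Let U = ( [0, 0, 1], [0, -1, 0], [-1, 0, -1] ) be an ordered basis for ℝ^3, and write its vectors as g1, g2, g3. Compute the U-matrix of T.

[[-3, -1, -1], [3, -3, 1], [-1, 1, 2]]

The j-th column of [T]_U is [T(gj)]_U.
T(g1) = A g1 = [1, -3, -2] = -3g1 + 3g2 - g3, so column 1 is [-3, 3, -1].
Repeating for g2, g3 and assembling the columns gives [[-3, -1, -1], [3, -3, 1], [-1, 1, 2]].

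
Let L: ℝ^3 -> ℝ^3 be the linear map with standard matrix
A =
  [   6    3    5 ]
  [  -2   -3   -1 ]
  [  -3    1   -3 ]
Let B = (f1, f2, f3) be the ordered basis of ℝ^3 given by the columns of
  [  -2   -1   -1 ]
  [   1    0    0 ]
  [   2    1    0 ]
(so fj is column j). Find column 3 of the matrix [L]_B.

[2, -1, 3]

Compute L(f3) = A f3 = [-6, 2, 3] in standard coordinates.
Then write this in B-coordinates: solve for y in y_1 f1 + ... + y_3 f3 = [-6, 2, 3].
This gives y = [2, -1, 3], which is column 3 of [L]_B.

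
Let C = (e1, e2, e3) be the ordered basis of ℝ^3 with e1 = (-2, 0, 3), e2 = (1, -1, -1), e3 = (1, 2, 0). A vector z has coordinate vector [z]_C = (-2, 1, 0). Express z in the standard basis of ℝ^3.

z = M [z]_C, where M has columns e1, ..., e3.
Carrying out the matrix-vector product, z = (5, -1, -7).

(5, -1, -7)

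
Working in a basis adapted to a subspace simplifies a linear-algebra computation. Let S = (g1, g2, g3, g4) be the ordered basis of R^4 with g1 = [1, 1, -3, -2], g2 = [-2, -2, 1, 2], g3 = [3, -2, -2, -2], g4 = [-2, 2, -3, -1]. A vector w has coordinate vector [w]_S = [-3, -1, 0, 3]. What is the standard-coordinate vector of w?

By definition w = -3g1 - g2 + 0·g3 + 3g4.
Summing componentwise gives [-7, 5, -1, 1].

[-7, 5, -1, 1]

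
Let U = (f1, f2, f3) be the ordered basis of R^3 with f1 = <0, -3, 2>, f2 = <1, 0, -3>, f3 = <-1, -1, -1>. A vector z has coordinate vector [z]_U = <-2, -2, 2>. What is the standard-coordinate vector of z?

<-4, 4, 0>

z = M [z]_U, where M has columns f1, ..., f3.
Carrying out the matrix-vector product, z = <-4, 4, 0>.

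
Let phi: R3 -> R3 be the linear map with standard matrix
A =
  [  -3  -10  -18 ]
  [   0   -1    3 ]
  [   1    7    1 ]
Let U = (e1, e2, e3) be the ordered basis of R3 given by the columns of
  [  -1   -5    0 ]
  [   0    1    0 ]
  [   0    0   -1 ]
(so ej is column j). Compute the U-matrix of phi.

[[-3, 0, -3], [0, -1, -3], [1, -2, 1]]

Let P have columns e1, ..., e3. Then [phi]_U = P^(-1) A P.
Here det P = 1, so P^(-1) is integer; computing A P first and then P^(-1)(A P) gives [[-3, 0, -3], [0, -1, -3], [1, -2, 1]].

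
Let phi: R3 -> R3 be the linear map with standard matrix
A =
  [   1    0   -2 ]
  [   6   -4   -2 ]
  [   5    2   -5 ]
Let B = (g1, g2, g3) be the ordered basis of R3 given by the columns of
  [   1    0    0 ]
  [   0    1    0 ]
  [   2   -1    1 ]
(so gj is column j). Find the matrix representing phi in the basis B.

[[-3, 2, -2], [2, -2, -2], [3, 1, -3]]

Let P have columns g1, ..., g3. Then [phi]_B = P^(-1) A P.
Here det P = 1, so P^(-1) is integer; computing A P first and then P^(-1)(A P) gives [[-3, 2, -2], [2, -2, -2], [3, 1, -3]].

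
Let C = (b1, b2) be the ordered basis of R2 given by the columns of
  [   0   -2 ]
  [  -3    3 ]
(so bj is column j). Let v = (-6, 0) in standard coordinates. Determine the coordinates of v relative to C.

We seek scalars with c_1 b1 + c_2 b2 = v; equivalently solve M c = v where the columns of M are b1, b2.
System: 0c_1 - 2c_2 = -6, -3c_1 + 3c_2 = 0; solving gives c_1 = 3, c_2 = 3.
Check: 3b1 + 3b2 = (-6, 0).

(3, 3)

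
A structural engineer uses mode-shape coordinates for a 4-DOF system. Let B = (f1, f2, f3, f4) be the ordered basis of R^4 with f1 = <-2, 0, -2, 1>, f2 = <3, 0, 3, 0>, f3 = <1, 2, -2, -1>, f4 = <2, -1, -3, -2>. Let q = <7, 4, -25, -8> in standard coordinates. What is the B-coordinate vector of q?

<4, 1, 4, 4>

[q]_B is the unique c with M c = q, where M has columns f1, ..., f4.
Row-reducing the augmented matrix [M | q] gives c = (4, 1, 4, 4).
Check: 4f1 + f2 + 4f3 + 4f4 = <7, 4, -25, -8>.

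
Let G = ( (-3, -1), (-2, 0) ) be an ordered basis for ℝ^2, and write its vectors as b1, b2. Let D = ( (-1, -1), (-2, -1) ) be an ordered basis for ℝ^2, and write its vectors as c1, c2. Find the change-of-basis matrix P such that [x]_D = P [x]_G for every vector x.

[[-1, -2], [2, 2]]

Let M have columns bj and N have columns cj. Then for every x, N [x]_D = x = M [x]_G, so P = N^(-1) M.
Since det N = -1, N^(-1) has integer entries; multiplying gives P = [[-1, -2], [2, 2]].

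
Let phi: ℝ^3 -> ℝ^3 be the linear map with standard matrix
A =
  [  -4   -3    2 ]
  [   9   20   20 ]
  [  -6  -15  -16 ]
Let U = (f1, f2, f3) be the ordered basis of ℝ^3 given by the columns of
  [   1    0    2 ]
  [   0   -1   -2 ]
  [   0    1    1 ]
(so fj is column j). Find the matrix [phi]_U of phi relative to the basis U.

Let P have columns f1, ..., f3. Then [phi]_U = P^(-1) A P.
Here det P = 1, so P^(-1) is integer; computing A P first and then P^(-1)(A P) gives [[2, 3, 0], [-3, -2, 2], [-3, 1, 0]].

[[2, 3, 0], [-3, -2, 2], [-3, 1, 0]]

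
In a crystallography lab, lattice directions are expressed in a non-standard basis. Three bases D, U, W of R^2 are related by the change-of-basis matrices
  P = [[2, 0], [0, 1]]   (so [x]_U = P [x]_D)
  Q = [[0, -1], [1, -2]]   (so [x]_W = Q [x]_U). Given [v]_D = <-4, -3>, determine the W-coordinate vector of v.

<3, -2>

Apply P to get U-coordinates <-8, -3>, then Q to get W-coordinates.
The result is [v]_W = <3, -2>.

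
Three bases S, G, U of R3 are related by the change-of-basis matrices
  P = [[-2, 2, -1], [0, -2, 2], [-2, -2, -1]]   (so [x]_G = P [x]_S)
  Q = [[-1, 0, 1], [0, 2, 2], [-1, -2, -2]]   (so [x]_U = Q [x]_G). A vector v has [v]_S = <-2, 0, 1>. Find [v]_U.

<0, 10, -13>

First [v]_G = P [v]_S = <3, 2, 3>.
Then [v]_U = Q [v]_G = <0, 10, -13>.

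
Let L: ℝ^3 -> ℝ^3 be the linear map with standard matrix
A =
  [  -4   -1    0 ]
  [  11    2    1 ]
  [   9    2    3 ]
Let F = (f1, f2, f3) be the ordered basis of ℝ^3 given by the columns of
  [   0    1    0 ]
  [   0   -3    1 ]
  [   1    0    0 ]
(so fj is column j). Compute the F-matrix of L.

[[3, 3, 2], [0, -1, -1], [1, 2, -1]]

Let P have columns f1, ..., f3. Then [L]_F = P^(-1) A P.
Here det P = 1, so P^(-1) is integer; computing A P first and then P^(-1)(A P) gives [[3, 3, 2], [0, -1, -1], [1, 2, -1]].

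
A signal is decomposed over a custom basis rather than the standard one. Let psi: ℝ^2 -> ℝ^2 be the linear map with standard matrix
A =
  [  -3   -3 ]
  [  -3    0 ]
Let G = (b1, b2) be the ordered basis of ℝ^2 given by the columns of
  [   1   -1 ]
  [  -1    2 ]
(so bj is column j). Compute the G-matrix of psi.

[[-3, -3], [-3, 0]]

With P the matrix whose columns are b1, b2, [psi]_G = P^(-1) A P.
Column by column: psi(b1) = A b1 = <0, -3>; its G-coordinates <-3, -3> give column 1.
Continuing for each basis vector yields [psi]_G = [[-3, -3], [-3, 0]].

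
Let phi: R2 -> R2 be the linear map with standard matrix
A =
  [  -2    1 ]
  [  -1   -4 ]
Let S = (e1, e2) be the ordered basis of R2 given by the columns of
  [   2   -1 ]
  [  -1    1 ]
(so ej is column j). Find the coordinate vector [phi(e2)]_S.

(0, -3)

Compute phi(e2) = A e2 = (3, -3) in standard coordinates.
Then write this in S-coordinates: solve for y in y_1 e1 + y_2 e2 = (3, -3).
This gives y = (0, -3), which is column 2 of [phi]_S.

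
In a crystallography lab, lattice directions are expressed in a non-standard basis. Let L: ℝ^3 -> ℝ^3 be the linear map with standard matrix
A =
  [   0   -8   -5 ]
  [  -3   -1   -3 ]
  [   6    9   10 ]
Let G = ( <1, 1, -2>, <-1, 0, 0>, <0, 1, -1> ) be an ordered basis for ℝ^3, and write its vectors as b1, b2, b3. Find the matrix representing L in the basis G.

[[3, 3, -1], [1, 3, 2], [-1, 0, 3]]

Let P have columns b1, ..., b3. Then [L]_G = P^(-1) A P.
Here det P = 1, so P^(-1) is integer; computing A P first and then P^(-1)(A P) gives [[3, 3, -1], [1, 3, 2], [-1, 0, 3]].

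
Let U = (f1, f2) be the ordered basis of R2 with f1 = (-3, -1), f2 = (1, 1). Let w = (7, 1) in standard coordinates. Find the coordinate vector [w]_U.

We seek scalars with c_1 f1 + c_2 f2 = w; equivalently solve M c = w where the columns of M are f1, f2.
System: -3c_1 + c_2 = 7, -c_1 + c_2 = 1; solving gives c_1 = -3, c_2 = -2.
Check: -3f1 - 2f2 = (7, 1).

(-3, -2)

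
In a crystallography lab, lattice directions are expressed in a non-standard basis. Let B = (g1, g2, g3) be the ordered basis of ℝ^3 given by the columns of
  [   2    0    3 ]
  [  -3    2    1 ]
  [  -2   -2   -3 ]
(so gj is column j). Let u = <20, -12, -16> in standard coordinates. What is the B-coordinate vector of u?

Write u = c_1 g1 + ... + c_3 g3 and solve for the c_i.
Gaussian elimination on [M | u] yields c = (4, -2, 4).
Check: 4g1 - 2g2 + 4g3 = <20, -12, -16>.

<4, -2, 4>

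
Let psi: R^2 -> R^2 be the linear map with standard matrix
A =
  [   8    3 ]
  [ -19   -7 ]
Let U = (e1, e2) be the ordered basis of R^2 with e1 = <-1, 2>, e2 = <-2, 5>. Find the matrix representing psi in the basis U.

Let P have columns e1, e2. Then [psi]_U = P^(-1) A P.
Here det P = -1, so P^(-1) is integer; computing A P first and then P^(-1)(A P) gives [[0, -1], [1, 1]].

[[0, -1], [1, 1]]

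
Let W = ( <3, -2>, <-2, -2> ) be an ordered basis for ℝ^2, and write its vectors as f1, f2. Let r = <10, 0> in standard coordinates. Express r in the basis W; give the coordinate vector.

We seek scalars with c_1 f1 + c_2 f2 = r; equivalently solve M c = r where the columns of M are f1, f2.
System: 3c_1 - 2c_2 = 10, -2c_1 - 2c_2 = 0; solving gives c_1 = 2, c_2 = -2.
Check: 2f1 - 2f2 = <10, 0>.

<2, -2>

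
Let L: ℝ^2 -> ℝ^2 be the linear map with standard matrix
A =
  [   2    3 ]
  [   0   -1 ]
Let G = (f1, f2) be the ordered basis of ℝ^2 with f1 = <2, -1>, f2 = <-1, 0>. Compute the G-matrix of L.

[[-1, 0], [-3, 2]]

With P the matrix whose columns are f1, f2, [L]_G = P^(-1) A P.
Column by column: L(f1) = A f1 = <1, 1>; its G-coordinates <-1, -3> give column 1.
Continuing for each basis vector yields [L]_G = [[-1, 0], [-3, 2]].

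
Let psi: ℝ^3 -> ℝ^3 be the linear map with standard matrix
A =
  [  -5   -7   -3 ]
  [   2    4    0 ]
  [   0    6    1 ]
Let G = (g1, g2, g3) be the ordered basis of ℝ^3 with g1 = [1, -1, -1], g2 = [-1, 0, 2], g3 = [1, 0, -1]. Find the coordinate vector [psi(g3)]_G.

Column 3 of [psi]_G is the G-coordinate vector of psi(g3).
In standard coordinates psi(g3) = A g3 = [-2, 2, -1].
Converting to G: [-2, 2, -1] = -2g1 - 3g2 - 3g3, so the coordinate vector is [-2, -3, -3].

[-2, -3, -3]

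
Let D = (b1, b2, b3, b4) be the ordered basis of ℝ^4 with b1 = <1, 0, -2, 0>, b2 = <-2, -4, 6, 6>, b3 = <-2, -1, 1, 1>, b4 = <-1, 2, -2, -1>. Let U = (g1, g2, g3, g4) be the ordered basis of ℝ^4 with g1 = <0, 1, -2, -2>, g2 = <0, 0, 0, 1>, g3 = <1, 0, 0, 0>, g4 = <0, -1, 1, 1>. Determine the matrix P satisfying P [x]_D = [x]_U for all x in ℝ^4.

Let M have columns bj and N have columns gj. Then for every x, N [x]_U = x = M [x]_D, so P = N^(-1) M.
Since det N = 1, N^(-1) has integer entries; multiplying gives P = [[2, -2, 0, 0], [2, 0, 0, 1], [1, -2, -2, -1], [2, 2, 1, -2]].

[[2, -2, 0, 0], [2, 0, 0, 1], [1, -2, -2, -1], [2, 2, 1, -2]]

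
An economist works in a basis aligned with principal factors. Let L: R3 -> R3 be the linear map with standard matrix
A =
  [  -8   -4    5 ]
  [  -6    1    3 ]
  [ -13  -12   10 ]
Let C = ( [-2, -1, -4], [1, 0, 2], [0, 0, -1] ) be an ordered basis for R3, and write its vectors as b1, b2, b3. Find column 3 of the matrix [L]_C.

[3, 1, 0]

Column 3 of [L]_C is the C-coordinate vector of L(b3).
In standard coordinates L(b3) = A b3 = [-5, -3, -10].
Converting to C: [-5, -3, -10] = 3b1 + b2 + 0·b3, so the coordinate vector is [3, 1, 0].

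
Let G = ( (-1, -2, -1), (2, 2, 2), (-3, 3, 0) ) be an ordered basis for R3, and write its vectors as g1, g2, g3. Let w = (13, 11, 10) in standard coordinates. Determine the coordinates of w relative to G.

Write w = c_1 g1 + ... + c_3 g3 and solve for the c_i.
Solving this 3x3 system gives c = (-4, 3, -1).
Check: -4g1 + 3g2 - g3 = (13, 11, 10).

(-4, 3, -1)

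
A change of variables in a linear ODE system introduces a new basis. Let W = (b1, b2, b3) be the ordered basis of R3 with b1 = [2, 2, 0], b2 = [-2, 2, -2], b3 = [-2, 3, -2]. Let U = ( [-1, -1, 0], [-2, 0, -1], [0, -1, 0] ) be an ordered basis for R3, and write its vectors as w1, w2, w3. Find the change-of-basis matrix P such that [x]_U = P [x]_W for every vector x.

[[-2, -2, -2], [0, 2, 2], [0, 0, -1]]

Take x = bj: its W-coordinates are the j-th standard unit vector, so P e_j — column j of P — equals [bj]_U.
b1 = -2w1 + 0·w2 + 0·w3, giving column 1 = [-2, 0, 0]; repeating for each j gives P = [[-2, -2, -2], [0, 2, 2], [0, 0, -1]].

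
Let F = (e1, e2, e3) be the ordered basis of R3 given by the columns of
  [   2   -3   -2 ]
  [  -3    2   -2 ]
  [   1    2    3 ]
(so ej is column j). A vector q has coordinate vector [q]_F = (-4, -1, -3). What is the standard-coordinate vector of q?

(1, 16, -15)

q = M [q]_F, where M has columns e1, ..., e3.
Carrying out the matrix-vector product, q = (1, 16, -15).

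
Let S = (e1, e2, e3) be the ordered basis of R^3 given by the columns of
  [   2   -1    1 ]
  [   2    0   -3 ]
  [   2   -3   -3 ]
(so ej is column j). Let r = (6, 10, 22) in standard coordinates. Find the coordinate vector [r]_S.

(2, -4, -2)

We seek scalars with c_1 e1 + ... + c_3 e3 = r; equivalently solve M c = r where the columns of M are e1, ..., e3.
Row-reducing the augmented matrix [M | r] gives c = (2, -4, -2).
Check: 2e1 - 4e2 - 2e3 = (6, 10, 22).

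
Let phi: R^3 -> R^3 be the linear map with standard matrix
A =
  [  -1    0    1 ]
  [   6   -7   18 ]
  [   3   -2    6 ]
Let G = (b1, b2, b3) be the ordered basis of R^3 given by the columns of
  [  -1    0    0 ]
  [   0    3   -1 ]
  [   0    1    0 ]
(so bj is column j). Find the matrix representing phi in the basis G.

[[-1, -1, 0], [-3, 0, 2], [-3, 3, -1]]

With P the matrix whose columns are b1, ..., b3, [phi]_G = P^(-1) A P.
Column by column: phi(b1) = A b1 = [1, -6, -3]; its G-coordinates [-1, -3, -3] give column 1.
Continuing for each basis vector yields [phi]_G = [[-1, -1, 0], [-3, 0, 2], [-3, 3, -1]].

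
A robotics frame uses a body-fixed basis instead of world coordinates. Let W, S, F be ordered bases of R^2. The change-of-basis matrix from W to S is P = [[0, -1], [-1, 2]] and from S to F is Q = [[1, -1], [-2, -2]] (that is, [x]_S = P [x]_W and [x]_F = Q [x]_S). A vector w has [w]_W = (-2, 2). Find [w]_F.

Apply P to get S-coordinates (-2, 6), then Q to get F-coordinates.
The result is [w]_F = (-8, -8).

(-8, -8)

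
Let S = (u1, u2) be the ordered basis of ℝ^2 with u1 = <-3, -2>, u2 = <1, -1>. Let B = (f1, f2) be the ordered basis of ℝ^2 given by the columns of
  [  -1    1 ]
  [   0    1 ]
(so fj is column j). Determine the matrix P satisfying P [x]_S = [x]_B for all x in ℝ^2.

[[1, -2], [-2, -1]]

Let M have columns uj and N have columns fj. Then for every x, N [x]_B = x = M [x]_S, so P = N^(-1) M.
Since det N = -1, N^(-1) has integer entries; multiplying gives P = [[1, -2], [-2, -1]].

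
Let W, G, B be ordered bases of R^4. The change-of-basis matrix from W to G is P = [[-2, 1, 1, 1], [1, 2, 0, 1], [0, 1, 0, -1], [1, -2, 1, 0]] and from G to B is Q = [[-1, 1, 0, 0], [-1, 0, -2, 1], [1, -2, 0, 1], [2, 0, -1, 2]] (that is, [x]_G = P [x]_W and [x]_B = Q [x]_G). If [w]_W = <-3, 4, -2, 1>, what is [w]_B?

Composing the changes, [w]_B = Q P [w]_W.
Q P = [[3, 1, -1, 0], [3, -5, 0, 1], [-3, -5, 2, -1], [-2, -3, 4, 3]]; applying this to <-3, 4, -2, 1> gives <-3, -28, -16, -11>.

<-3, -28, -16, -11>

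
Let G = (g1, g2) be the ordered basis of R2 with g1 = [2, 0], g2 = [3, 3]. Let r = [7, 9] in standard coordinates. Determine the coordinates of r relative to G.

[-1, 3]

We seek scalars with c_1 g1 + c_2 g2 = r; equivalently solve M c = r where the columns of M are g1, g2.
System: 2c_1 + 3c_2 = 7, 0c_1 + 3c_2 = 9; solving gives c_1 = -1, c_2 = 3.
Check: -g1 + 3g2 = [7, 9].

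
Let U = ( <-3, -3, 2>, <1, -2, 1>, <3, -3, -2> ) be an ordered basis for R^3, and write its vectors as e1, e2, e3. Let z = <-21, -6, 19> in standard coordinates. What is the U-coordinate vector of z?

We seek scalars with c_1 e1 + ... + c_3 e3 = z; equivalently solve M c = z where the columns of M are e1, ..., e3.
Gaussian elimination on [M | z] yields c = (4, 3, -4).
Check: 4e1 + 3e2 - 4e3 = <-21, -6, 19>.

<4, 3, -4>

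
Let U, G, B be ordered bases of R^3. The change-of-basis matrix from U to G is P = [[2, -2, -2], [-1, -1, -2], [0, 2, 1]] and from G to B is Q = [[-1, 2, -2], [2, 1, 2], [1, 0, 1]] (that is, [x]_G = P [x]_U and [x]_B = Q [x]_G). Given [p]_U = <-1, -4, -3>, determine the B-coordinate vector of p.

<32, 13, 1>

First [p]_G = P [p]_U = <12, 11, -11>.
Then [p]_B = Q [p]_G = <32, 13, 1>.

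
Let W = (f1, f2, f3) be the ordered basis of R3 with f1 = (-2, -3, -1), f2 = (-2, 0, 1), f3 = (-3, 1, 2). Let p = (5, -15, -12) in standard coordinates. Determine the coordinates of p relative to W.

(4, -2, -3)

Write p = c_1 f1 + ... + c_3 f3 and solve for the c_i.
Row-reducing the augmented matrix [M | p] gives c = (4, -2, -3).
Check: 4f1 - 2f2 - 3f3 = (5, -15, -12).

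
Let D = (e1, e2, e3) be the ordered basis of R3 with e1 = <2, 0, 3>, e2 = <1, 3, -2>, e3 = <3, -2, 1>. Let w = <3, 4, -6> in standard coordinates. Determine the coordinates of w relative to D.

[w]_D is the unique c with M c = w, where M has columns e1, ..., e3.
Gaussian elimination on [M | w] yields c = (-1, 2, 1).
Check: -e1 + 2e2 + e3 = <3, 4, -6>.

<-1, 2, 1>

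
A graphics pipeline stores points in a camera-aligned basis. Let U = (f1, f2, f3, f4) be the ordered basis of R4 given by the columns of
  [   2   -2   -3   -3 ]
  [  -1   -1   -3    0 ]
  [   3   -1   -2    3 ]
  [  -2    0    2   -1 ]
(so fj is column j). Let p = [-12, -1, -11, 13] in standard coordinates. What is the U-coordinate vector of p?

[p]_U is the unique c with M c = p, where M has columns f1, ..., f4.
Row-reducing the augmented matrix [M | p] gives c = (-4, -4, 3, 1).
Check: -4f1 - 4f2 + 3f3 + f4 = [-12, -1, -11, 13].

[-4, -4, 3, 1]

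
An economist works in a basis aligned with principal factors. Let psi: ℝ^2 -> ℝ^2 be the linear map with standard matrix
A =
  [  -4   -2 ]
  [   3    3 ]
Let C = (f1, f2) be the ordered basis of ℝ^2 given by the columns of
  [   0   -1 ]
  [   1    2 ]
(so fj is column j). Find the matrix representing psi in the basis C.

Let P have columns f1, f2. Then [psi]_C = P^(-1) A P.
Here det P = 1, so P^(-1) is integer; computing A P first and then P^(-1)(A P) gives [[-1, 3], [2, 0]].

[[-1, 3], [2, 0]]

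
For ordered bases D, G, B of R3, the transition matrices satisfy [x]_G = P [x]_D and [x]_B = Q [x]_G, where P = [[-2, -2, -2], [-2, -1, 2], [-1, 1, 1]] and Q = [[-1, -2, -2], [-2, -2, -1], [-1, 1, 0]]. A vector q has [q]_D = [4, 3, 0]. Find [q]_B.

First [q]_G = P [q]_D = [-14, -11, -1].
Then [q]_B = Q [q]_G = [38, 51, 3].

[38, 51, 3]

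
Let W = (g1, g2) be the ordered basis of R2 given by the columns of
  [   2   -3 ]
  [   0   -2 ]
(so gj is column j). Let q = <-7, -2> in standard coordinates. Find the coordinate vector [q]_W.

<-2, 1>

We seek scalars with c_1 g1 + c_2 g2 = q; equivalently solve M c = q where the columns of M are g1, g2.
System: 2c_1 - 3c_2 = -7, 0c_1 - 2c_2 = -2; solving gives c_1 = -2, c_2 = 1.
Check: -2g1 + g2 = <-7, -2>.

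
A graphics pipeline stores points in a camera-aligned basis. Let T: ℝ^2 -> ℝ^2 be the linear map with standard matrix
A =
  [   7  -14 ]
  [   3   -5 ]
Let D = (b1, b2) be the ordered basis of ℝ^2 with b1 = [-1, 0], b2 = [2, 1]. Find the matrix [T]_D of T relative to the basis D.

With P the matrix whose columns are b1, b2, [T]_D = P^(-1) A P.
Column by column: T(b1) = A b1 = [-7, -3]; its D-coordinates [1, -3] give column 1.
Continuing for each basis vector yields [T]_D = [[1, 2], [-3, 1]].

[[1, 2], [-3, 1]]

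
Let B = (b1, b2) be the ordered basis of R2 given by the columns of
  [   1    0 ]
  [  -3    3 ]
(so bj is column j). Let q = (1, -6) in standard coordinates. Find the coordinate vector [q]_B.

(1, -1)

We seek scalars with c_1 b1 + c_2 b2 = q; equivalently solve M c = q where the columns of M are b1, b2.
System: c_1 + 0c_2 = 1, -3c_1 + 3c_2 = -6; solving gives c_1 = 1, c_2 = -1.
Check: b1 - b2 = (1, -6).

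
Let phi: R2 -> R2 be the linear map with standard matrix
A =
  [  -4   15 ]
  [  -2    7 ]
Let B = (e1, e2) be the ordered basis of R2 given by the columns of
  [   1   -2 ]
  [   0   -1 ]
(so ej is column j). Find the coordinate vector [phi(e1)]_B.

Column 1 of [phi]_B is the B-coordinate vector of phi(e1).
In standard coordinates phi(e1) = A e1 = <-4, -2>.
Converting to B: <-4, -2> = 0·e1 + 2e2, so the coordinate vector is <0, 2>.

<0, 2>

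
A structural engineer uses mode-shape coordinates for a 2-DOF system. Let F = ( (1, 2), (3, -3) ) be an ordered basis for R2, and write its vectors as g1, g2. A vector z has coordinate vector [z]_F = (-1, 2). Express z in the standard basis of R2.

(5, -8)

z = M [z]_F, where M has columns g1, g2.
Carrying out the matrix-vector product, z = (5, -8).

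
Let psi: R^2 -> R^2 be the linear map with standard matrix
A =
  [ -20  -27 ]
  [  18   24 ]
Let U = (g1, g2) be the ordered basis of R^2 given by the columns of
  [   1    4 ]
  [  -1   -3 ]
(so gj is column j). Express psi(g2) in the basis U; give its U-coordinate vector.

Compute psi(g2) = A g2 = <1, 0> in standard coordinates.
Then write this in U-coordinates: solve for y in y_1 g1 + y_2 g2 = <1, 0>.
This gives y = <-3, 1>, which is column 2 of [psi]_U.

<-3, 1>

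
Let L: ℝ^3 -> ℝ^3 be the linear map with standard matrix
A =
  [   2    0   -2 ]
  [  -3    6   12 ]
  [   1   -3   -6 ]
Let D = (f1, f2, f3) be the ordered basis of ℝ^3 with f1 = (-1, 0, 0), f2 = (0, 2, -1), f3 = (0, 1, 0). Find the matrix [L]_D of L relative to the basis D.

The j-th column of [L]_D is [L(fj)]_D.
L(f1) = A f1 = (-2, 3, -1) = 2f1 + f2 + f3, so column 1 is (2, 1, 1).
Repeating for f2, f3 and assembling the columns gives [[2, -2, 0], [1, 0, 3], [1, 0, 0]].

[[2, -2, 0], [1, 0, 3], [1, 0, 0]]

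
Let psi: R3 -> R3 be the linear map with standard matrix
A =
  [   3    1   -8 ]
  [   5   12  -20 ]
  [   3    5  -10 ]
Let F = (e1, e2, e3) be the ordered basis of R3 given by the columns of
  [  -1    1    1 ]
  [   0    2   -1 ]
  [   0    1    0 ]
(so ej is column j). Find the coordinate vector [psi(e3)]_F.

Compute psi(e3) = A e3 = [2, -7, -2] in standard coordinates.
Then write this in F-coordinates: solve for y in y_1 e1 + ... + y_3 e3 = [2, -7, -2].
This gives y = [-1, -2, 3], which is column 3 of [psi]_F.

[-1, -2, 3]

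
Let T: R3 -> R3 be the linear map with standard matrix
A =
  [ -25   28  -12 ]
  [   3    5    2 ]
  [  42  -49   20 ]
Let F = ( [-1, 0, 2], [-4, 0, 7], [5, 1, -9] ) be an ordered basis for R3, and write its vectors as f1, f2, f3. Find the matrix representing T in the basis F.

[[0, 2, 3], [1, -2, -1], [1, 2, 2]]

Let P have columns f1, ..., f3. Then [T]_F = P^(-1) A P.
Here det P = -1, so P^(-1) is integer; computing A P first and then P^(-1)(A P) gives [[0, 2, 3], [1, -2, -1], [1, 2, 2]].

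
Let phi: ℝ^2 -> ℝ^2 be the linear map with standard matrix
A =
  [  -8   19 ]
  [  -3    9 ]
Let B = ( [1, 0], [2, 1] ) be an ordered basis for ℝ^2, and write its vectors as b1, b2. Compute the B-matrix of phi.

The j-th column of [phi]_B is [phi(bj)]_B.
phi(b1) = A b1 = [-8, -3] = -2b1 - 3b2, so column 1 is [-2, -3].
Repeating for b2 and assembling the columns gives [[-2, -3], [-3, 3]].

[[-2, -3], [-3, 3]]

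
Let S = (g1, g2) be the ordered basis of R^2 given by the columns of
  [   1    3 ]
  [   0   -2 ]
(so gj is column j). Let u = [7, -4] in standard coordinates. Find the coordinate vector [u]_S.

We seek scalars with c_1 g1 + c_2 g2 = u; equivalently solve M c = u where the columns of M are g1, g2.
System: c_1 + 3c_2 = 7, 0c_1 - 2c_2 = -4; solving gives c_1 = 1, c_2 = 2.
Check: g1 + 2g2 = [7, -4].

[1, 2]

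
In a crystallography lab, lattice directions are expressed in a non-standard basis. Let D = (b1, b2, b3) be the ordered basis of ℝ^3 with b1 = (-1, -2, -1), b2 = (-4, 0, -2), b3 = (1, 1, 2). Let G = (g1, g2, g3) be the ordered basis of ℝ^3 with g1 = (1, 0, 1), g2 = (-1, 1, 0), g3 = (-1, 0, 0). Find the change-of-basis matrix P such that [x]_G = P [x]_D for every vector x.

[[-1, -2, 2], [-2, 0, 1], [2, 2, 0]]

Column j of P is [bj]_G, since P maps D-coordinates to G-coordinates.
Expressing b1 in G: b1 = -g1 - 2g2 + 2g3, so column 1 of P is (-1, -2, 2).
Doing the same for each bj gives P = [[-1, -2, 2], [-2, 0, 1], [2, 2, 0]].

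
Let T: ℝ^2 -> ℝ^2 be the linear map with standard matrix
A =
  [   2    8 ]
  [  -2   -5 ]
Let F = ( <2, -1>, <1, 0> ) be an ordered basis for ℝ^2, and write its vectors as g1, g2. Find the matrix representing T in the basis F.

Let P have columns g1, g2. Then [T]_F = P^(-1) A P.
Here det P = 1, so P^(-1) is integer; computing A P first and then P^(-1)(A P) gives [[-1, 2], [-2, -2]].

[[-1, 2], [-2, -2]]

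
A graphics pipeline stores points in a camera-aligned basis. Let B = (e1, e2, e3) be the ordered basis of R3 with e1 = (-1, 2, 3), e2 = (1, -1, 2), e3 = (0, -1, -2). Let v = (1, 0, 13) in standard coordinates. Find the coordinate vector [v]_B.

Write v = c_1 e1 + ... + c_3 e3 and solve for the c_i.
Row-reducing the augmented matrix [M | v] gives c = (3, 4, 2).
Check: 3e1 + 4e2 + 2e3 = (1, 0, 13).

(3, 4, 2)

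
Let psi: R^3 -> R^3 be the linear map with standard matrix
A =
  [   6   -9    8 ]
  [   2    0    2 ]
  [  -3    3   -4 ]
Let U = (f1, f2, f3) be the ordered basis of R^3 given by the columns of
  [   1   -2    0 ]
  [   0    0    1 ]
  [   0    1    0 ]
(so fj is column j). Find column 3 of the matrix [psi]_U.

[-3, 3, 0]

Column 3 of [psi]_U is the U-coordinate vector of psi(f3).
In standard coordinates psi(f3) = A f3 = [-9, 0, 3].
Converting to U: [-9, 0, 3] = -3f1 + 3f2 + 0·f3, so the coordinate vector is [-3, 3, 0].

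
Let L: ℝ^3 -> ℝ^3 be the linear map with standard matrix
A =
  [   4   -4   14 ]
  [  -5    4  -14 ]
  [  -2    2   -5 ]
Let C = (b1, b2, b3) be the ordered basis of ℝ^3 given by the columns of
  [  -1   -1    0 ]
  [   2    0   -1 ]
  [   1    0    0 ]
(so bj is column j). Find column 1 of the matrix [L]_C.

[1, -3, 3]

Column 1 of [L]_C is the C-coordinate vector of L(b1).
In standard coordinates L(b1) = A b1 = [2, -1, 1].
Converting to C: [2, -1, 1] = b1 - 3b2 + 3b3, so the coordinate vector is [1, -3, 3].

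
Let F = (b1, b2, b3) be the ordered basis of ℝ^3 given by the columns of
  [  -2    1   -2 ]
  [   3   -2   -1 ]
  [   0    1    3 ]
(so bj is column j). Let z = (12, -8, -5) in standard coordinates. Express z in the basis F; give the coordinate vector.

Write z = c_1 b1 + ... + c_3 b3 and solve for the c_i.
Solving this 3x3 system gives c = (-1, 4, -3).
Check: -b1 + 4b2 - 3b3 = (12, -8, -5).

(-1, 4, -3)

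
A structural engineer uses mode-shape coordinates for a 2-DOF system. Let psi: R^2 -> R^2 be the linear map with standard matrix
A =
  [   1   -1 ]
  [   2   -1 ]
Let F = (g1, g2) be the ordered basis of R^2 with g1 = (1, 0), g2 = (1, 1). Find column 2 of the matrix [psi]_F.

(-1, 1)

Compute psi(g2) = A g2 = (0, 1) in standard coordinates.
Then write this in F-coordinates: solve for y in y_1 g1 + y_2 g2 = (0, 1).
This gives y = (-1, 1), which is column 2 of [psi]_F.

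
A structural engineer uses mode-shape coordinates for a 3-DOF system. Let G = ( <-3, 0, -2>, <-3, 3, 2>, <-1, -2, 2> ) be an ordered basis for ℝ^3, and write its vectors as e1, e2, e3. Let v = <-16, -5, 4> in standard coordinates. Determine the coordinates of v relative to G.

<3, 1, 4>

[v]_G is the unique c with M c = v, where M has columns e1, ..., e3.
Gaussian elimination on [M | v] yields c = (3, 1, 4).
Check: 3e1 + e2 + 4e3 = <-16, -5, 4>.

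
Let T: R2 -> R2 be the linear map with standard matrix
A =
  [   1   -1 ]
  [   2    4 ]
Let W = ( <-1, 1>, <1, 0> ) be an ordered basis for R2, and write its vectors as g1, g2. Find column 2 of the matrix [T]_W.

<2, 3>

Column 2 of [T]_W is the W-coordinate vector of T(g2).
In standard coordinates T(g2) = A g2 = <1, 2>.
Converting to W: <1, 2> = 2g1 + 3g2, so the coordinate vector is <2, 3>.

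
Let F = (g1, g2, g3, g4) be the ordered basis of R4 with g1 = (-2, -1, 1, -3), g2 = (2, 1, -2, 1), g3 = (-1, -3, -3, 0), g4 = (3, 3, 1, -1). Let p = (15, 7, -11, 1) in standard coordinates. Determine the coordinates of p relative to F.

[p]_F is the unique c with M c = p, where M has columns g1, ..., g4.
Gaussian elimination on [M | p] yields c = (0, 4, 2, 3).
Check: 0·g1 + 4g2 + 2g3 + 3g4 = (15, 7, -11, 1).

(0, 4, 2, 3)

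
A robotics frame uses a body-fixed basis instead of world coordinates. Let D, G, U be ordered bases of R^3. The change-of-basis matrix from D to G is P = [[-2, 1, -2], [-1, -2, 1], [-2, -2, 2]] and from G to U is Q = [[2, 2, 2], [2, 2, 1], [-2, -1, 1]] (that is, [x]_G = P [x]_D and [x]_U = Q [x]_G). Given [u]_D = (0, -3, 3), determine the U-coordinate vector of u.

Apply P to get G-coordinates (-9, 9, 12), then Q to get U-coordinates.
The result is [u]_U = (24, 12, 21).

(24, 12, 21)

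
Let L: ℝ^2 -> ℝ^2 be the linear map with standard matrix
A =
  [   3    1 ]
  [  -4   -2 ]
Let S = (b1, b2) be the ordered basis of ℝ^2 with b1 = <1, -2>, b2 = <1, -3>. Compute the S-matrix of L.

Let P have columns b1, b2. Then [L]_S = P^(-1) A P.
Here det P = -1, so P^(-1) is integer; computing A P first and then P^(-1)(A P) gives [[3, 2], [-2, -2]].

[[3, 2], [-2, -2]]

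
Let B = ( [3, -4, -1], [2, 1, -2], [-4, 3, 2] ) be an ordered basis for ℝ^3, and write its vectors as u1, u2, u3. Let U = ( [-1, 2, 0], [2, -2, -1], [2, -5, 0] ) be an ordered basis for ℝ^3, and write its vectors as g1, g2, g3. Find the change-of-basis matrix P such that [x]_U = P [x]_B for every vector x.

Column j of P is [uj]_U, since P maps B-coordinates to U-coordinates.
Expressing u1 in U: u1 = -g1 + g2 + 0·g3, so column 1 of P is [-1, 1, 0].
Doing the same for each uj gives P = [[-1, 0, 2], [1, 2, -2], [0, -1, 1]].

[[-1, 0, 2], [1, 2, -2], [0, -1, 1]]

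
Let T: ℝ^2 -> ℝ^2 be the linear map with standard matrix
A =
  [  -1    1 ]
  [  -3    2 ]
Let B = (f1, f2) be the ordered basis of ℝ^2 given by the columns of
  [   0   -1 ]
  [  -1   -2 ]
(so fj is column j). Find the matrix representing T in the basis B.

The j-th column of [T]_B is [T(fj)]_B.
T(f1) = A f1 = <-1, -2> = 0·f1 + f2, so column 1 is <0, 1>.
Repeating for f2 and assembling the columns gives [[0, -1], [1, 1]].

[[0, -1], [1, 1]]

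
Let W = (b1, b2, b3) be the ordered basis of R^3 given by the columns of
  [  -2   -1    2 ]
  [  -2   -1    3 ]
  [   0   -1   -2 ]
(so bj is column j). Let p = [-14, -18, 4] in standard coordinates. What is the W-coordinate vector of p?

We seek scalars with c_1 b1 + ... + c_3 b3 = p; equivalently solve M c = p where the columns of M are b1, ..., b3.
Gaussian elimination on [M | p] yields c = (1, 4, -4).
Check: b1 + 4b2 - 4b3 = [-14, -18, 4].

[1, 4, -4]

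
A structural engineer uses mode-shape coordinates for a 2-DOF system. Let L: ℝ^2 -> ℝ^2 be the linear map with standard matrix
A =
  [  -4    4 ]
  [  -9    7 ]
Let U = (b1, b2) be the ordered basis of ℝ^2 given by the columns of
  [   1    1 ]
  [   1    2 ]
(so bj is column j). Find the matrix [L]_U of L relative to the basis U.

[[2, 3], [-2, 1]]

With P the matrix whose columns are b1, b2, [L]_U = P^(-1) A P.
Column by column: L(b1) = A b1 = <0, -2>; its U-coordinates <2, -2> give column 1.
Continuing for each basis vector yields [L]_U = [[2, 3], [-2, 1]].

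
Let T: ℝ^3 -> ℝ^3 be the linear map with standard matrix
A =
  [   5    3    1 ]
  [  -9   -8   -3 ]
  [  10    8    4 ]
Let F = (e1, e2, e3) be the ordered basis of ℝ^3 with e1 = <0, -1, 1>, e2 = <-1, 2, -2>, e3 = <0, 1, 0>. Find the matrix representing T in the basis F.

The j-th column of [T]_F is [T(ej)]_F.
T(e1) = A e1 = <-2, 5, -4> = 0·e1 + 2e2 + e3, so column 1 is <0, 2, 1>.
Repeating for e2, e3 and assembling the columns gives [[0, 0, 2], [2, 1, -3], [1, -3, 0]].

[[0, 0, 2], [2, 1, -3], [1, -3, 0]]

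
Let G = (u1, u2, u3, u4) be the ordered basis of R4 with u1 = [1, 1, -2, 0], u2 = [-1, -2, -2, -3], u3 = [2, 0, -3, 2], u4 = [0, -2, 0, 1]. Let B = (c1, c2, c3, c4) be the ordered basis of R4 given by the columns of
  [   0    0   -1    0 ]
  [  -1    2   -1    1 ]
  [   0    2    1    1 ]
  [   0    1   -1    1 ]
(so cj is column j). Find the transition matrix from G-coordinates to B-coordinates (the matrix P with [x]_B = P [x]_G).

Let M have columns uj and N have columns cj. Then for every x, N [x]_B = x = M [x]_G, so P = N^(-1) M.
Since det N = 1, N^(-1) has integer entries; multiplying gives P = [[-1, -2, 1, 2], [0, -1, -1, -1], [-1, 1, -2, 0], [-1, -1, 1, 2]].

[[-1, -2, 1, 2], [0, -1, -1, -1], [-1, 1, -2, 0], [-1, -1, 1, 2]]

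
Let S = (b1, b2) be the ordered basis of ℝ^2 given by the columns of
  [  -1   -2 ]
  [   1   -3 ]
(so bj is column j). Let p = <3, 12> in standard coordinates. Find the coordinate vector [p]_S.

We seek scalars with c_1 b1 + c_2 b2 = p; equivalently solve M c = p where the columns of M are b1, b2.
System: -c_1 - 2c_2 = 3, c_1 - 3c_2 = 12; solving gives c_1 = 3, c_2 = -3.
Check: 3b1 - 3b2 = <3, 12>.

<3, -3>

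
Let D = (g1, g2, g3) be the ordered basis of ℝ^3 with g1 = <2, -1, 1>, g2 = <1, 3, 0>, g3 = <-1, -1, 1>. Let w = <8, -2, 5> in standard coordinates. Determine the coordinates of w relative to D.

<4, 1, 1>

Write w = c_1 g1 + ... + c_3 g3 and solve for the c_i.
Gaussian elimination on [M | w] yields c = (4, 1, 1).
Check: 4g1 + g2 + g3 = <8, -2, 5>.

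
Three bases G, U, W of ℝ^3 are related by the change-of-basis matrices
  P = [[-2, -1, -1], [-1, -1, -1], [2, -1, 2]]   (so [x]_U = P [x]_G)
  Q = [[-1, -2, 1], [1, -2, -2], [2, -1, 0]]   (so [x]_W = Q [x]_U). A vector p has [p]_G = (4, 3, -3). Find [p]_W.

Composing the changes, [p]_W = Q P [p]_G.
Q P = [[6, 2, 5], [-4, 3, -3], [-3, -1, -1]]; applying this to (4, 3, -3) gives (15, 2, -12).

(15, 2, -12)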